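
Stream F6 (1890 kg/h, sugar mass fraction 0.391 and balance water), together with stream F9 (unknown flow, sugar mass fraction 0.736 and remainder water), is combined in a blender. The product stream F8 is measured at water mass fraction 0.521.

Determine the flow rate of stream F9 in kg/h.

647.2 kg/h

Let F9 be the unknown flow. Total out = 1890 + F9.
water balance: 1151 + 0.264·F9 = 0.521·(1890 + F9)
(0.264 − 0.521)·F9 = 0.521×1890 − 1151 = -166.32
F9 = -166.32 / -0.257 = 647.16 kg/h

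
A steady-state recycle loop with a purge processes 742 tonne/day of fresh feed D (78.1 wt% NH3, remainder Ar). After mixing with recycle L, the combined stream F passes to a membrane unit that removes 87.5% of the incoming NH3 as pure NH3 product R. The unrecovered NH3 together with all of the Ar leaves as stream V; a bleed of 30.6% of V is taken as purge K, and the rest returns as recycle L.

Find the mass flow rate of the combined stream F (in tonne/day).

Ar enters only via D and leaves only via the purge: 742×0.219 = 0.306×(Ar in V), and the membrane unit passes all Ar, so Ar in F = Ar in V = 531.04 tonne/day.
NH3 in F: m_A = 742×0.781 + (1−0.306)·(1−0.875)·m_A, so m_A = 579.5/0.9133 = 634.55 tonne/day.
F = 634.55 + 531.04 = 1165.6 tonne/day.

1166 tonne/day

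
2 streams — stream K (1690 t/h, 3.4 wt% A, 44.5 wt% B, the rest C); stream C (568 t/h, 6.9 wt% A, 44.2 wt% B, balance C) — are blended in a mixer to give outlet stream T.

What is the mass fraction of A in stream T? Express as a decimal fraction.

Total flow out = 1690 + 568 = 2258 t/h.
A in = 1690×0.034 + 568×0.069 = 96.652 t/h.
A mass fraction in T = 96.652/2258 = 0.0428.

0.0428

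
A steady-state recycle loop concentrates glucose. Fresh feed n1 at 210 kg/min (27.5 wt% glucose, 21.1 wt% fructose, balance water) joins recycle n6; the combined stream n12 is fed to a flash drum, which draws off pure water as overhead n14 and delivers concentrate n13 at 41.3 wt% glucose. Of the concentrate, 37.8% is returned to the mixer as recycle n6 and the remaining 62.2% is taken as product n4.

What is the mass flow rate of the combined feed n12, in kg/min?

Overall glucose balance (none leaves overhead): glucose in fresh feed = glucose in product, i.e. 210×0.275 = (1−0.378)·n13·0.413.
n13 = 57.75/(0.413×0.622) = 224.81 kg/min.
Recycle n6 = 0.378×224.81 = 84.977 kg/min.
Combined feed n12 = 210 + 84.977 = 294.98 kg/min.

295 kg/min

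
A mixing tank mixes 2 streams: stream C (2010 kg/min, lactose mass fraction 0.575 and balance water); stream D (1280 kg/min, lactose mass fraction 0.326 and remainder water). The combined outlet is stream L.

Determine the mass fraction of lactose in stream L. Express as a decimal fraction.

Total flow out = 2010 + 1280 = 3290 kg/min.
lactose in = 2010×0.575 + 1280×0.326 = 1573 kg/min.
lactose mass fraction in L = 1573/3290 = 0.478.

0.478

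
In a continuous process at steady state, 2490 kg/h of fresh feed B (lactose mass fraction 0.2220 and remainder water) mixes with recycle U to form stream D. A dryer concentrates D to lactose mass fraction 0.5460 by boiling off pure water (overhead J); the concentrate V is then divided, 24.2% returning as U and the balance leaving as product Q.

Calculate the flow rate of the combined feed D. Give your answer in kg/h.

2813 kg/h

Overall lactose balance (none leaves overhead): lactose in fresh feed = lactose in product, i.e. 2490×0.222 = (1−0.242)·V·0.546.
V = 552.78/(0.546×0.758) = 1335.6 kg/h.
Recycle U = 0.242×1335.6 = 323.23 kg/h.
Combined feed D = 2490 + 323.23 = 2813.2 kg/h.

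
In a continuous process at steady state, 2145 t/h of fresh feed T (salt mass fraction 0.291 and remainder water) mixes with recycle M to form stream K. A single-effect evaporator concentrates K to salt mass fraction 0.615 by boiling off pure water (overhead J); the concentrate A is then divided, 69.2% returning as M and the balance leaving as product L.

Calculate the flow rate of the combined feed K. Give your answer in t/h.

Overall salt balance (none leaves overhead): salt in fresh feed = salt in product, i.e. 2145×0.291 = (1−0.692)·A·0.615.
A = 624.19/(0.615×0.308) = 3295.3 t/h.
Recycle M = 0.692×3295.3 = 2280.3 t/h.
Combined feed K = 2145 + 2280.3 = 4425.3 t/h.

4425 t/h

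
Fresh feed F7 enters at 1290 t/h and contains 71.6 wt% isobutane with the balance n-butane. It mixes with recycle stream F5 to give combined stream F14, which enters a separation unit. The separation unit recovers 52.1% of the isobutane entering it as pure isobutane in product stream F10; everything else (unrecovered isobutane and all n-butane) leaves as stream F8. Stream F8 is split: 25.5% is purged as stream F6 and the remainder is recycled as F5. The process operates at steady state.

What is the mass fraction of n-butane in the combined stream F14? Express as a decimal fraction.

0.500

n-butane enters only via F7 and leaves only via the purge: 1290×0.284 = 0.255×(n-butane in F8), and the separation unit passes all n-butane, so n-butane in F14 = n-butane in F8 = 1436.7 t/h.
isobutane in F14: m_A = 1290×0.716 + (1−0.255)·(1−0.521)·m_A, so m_A = 923.64/0.6431 = 1436.1 t/h.
F14 = 1436.1 + 1436.7 = 2872.8 t/h.
n-butane fraction in F14 = 1436.7/2872.8 = 0.500.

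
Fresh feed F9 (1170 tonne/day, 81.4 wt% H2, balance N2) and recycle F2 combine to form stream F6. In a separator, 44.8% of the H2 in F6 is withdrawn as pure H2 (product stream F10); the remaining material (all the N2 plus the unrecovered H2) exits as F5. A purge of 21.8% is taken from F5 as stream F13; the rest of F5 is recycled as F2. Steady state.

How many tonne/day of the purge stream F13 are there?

419.3 tonne/day

N2 enters only via F9 and leaves only via the purge: 1170×0.186 = 0.218×(N2 in F5), and the separator passes all N2, so N2 in F6 = N2 in F5 = 998.26 tonne/day.
H2 in F6: m_A = 1170×0.814 + (1−0.218)·(1−0.448)·m_A, so m_A = 952.38/0.5683 = 1675.7 tonne/day.
F5 = (1−0.448)×1675.7 + 998.26 = 1923.3 tonne/day.
Purge F13 = 0.218×1923.3 = 419.27 tonne/day.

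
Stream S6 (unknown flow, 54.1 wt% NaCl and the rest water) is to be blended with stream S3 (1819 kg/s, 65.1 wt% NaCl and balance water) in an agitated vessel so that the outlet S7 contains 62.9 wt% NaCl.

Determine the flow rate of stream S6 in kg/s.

Let S6 be the unknown flow. Total out = 1819 + S6.
NaCl balance: 1184.2 + 0.541·S6 = 0.629·(1819 + S6)
(0.541 − 0.629)·S6 = 0.629×1819 − 1184.2 = -40.018
S6 = -40.018 / -0.088 = 454.75 kg/s

454.8 kg/s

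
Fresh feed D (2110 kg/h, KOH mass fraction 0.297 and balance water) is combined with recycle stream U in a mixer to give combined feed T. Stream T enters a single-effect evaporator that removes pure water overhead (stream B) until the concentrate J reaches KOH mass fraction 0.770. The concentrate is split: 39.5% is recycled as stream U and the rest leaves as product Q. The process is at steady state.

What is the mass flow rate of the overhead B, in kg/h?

Overall KOH balance (none leaves overhead): KOH in fresh feed = KOH in product, i.e. 2110×0.297 = (1−0.395)·J·0.770.
J = 626.67/(0.770×0.605) = 1345.2 kg/h.
Recycle U = 0.395×1345.2 = 531.36 kg/h.
Combined feed T = 2110 + 531.36 = 2641.4 kg/h.
Overhead B = T − J = 2641.4 − 1345.2 = 1296.1 kg/h.

1296 kg/h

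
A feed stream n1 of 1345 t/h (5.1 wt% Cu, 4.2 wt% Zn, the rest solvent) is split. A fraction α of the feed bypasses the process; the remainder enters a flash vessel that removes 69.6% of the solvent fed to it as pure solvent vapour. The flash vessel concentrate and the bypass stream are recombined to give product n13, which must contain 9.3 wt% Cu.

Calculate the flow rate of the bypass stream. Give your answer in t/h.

382.8 t/h

All 1345×0.051 = 68.595 t/h of Cu reaches n13, so n13 = 68.595/0.093 = 737.58 t/h and vapour = 607.42 t/h.
The evaporator receives (1−α)·1345 of feed at 0.907 solvent and removes 0.696 of that solvent:
0.696×0.907×(1−α)×1345 = 607.42
(1−α) = 607.42/849.06 = 0.7154;  α = 0.2846.
Bypass flow = 0.2846×1345 = 382.79 t/h.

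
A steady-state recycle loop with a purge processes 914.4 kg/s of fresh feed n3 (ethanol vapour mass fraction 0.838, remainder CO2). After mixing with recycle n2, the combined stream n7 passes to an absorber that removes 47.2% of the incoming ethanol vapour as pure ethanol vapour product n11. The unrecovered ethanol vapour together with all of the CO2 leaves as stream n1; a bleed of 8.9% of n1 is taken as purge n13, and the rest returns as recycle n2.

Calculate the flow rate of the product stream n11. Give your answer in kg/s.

ethanol vapour in n7: m_A = 914.4×0.838 + (1−0.089)·(1−0.472)·m_A, so m_A = 766.27/0.5190 = 1476.5 kg/s.
Product n11 = 0.472×1476.5 = 696.89 kg/s.

696.9 kg/s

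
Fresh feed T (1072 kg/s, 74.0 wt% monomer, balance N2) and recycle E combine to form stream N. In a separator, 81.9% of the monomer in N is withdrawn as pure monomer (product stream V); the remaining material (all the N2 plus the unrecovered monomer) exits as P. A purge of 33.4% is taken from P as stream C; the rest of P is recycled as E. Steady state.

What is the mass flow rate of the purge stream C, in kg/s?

N2 enters only via T and leaves only via the purge: 1072×0.260 = 0.334×(N2 in P), and the separator passes all N2, so N2 in N = N2 in P = 834.49 kg/s.
monomer in N: m_A = 1072×0.740 + (1−0.334)·(1−0.819)·m_A, so m_A = 793.28/0.8795 = 902.01 kg/s.
P = (1−0.819)×902.01 + 834.49 = 997.76 kg/s.
Purge C = 0.334×997.76 = 333.25 kg/s.

333.3 kg/s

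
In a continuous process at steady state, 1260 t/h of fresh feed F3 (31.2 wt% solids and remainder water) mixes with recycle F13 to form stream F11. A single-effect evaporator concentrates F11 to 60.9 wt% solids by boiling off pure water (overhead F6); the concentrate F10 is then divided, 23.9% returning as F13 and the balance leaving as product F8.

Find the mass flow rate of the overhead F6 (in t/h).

614.5 t/h

Overall solids balance (none leaves overhead): solids in fresh feed = solids in product, i.e. 1260×0.312 = (1−0.239)·F10·0.609.
F10 = 393.12/(0.609×0.761) = 848.25 t/h.
Recycle F13 = 0.239×848.25 = 202.73 t/h.
Combined feed F11 = 1260 + 202.73 = 1462.7 t/h.
Overhead F6 = F11 − F10 = 1462.7 − 848.25 = 614.48 t/h.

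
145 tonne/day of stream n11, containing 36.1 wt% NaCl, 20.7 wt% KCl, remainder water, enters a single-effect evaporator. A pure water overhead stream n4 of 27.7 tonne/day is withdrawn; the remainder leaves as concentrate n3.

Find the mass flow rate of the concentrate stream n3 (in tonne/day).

Concentrate = 145 − 27.7 = 117.3 tonne/day.

117.3 tonne/day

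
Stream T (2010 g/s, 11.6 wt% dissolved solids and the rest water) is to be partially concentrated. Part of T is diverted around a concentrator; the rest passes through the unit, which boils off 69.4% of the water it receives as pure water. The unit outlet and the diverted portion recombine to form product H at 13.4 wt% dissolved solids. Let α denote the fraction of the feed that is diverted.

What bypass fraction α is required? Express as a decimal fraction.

0.781

All 2010×0.116 = 233.16 g/s of dissolved solids reaches H, so H = 233.16/0.134 = 1740 g/s and vapour = 270 g/s.
The evaporator receives (1−α)·2010 of feed at 0.884 water and removes 0.694 of that water:
0.694×0.884×(1−α)×2010 = 270
(1−α) = 270/1233.1 = 0.2190;  α = 0.7810.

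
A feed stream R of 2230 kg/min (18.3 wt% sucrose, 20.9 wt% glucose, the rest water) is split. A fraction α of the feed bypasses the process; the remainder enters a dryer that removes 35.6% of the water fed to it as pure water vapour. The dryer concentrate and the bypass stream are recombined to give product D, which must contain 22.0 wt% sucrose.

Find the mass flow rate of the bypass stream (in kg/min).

All 2230×0.183 = 408.09 kg/min of sucrose reaches D, so D = 408.09/0.220 = 1855 kg/min and vapour = 375.05 kg/min.
The evaporator receives (1−α)·2230 of feed at 0.608 water and removes 0.356 of that water:
0.356×0.608×(1−α)×2230 = 375.05
(1−α) = 375.05/482.68 = 0.7770;  α = 0.2230.
Bypass flow = 0.2230×2230 = 497.27 kg/min.

497.3 kg/min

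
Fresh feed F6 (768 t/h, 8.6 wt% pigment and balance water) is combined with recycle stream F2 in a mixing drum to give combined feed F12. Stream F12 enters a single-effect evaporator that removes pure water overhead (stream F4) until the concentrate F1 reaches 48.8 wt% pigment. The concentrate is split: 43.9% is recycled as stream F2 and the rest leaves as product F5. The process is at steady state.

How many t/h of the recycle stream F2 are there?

Overall pigment balance (none leaves overhead): pigment in fresh feed = pigment in product, i.e. 768×0.086 = (1−0.439)·F1·0.488.
F1 = 66.048/(0.488×0.561) = 241.26 t/h.
Recycle F2 = 0.439×241.26 = 105.91 t/h.

105.9 t/h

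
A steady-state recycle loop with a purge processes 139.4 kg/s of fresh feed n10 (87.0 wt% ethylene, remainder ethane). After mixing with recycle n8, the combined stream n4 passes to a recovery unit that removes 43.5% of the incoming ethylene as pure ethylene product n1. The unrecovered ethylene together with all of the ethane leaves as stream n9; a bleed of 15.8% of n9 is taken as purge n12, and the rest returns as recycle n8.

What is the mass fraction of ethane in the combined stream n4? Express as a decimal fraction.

ethane enters only via n10 and leaves only via the purge: 139.4×0.130 = 0.158×(ethane in n9), and the recovery unit passes all ethane, so ethane in n4 = ethane in n9 = 114.7 kg/s.
ethylene in n4: m_A = 139.4×0.870 + (1−0.158)·(1−0.435)·m_A, so m_A = 121.28/0.5243 = 231.33 kg/s.
n4 = 231.33 + 114.7 = 346.02 kg/s.
ethane fraction in n4 = 114.7/346.02 = 0.331.

0.331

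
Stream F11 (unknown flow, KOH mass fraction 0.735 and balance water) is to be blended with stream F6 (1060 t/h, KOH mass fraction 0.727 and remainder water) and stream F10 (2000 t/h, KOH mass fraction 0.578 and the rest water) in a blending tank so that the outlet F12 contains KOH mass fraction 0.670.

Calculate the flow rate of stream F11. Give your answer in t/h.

1901 t/h

Let F11 be the unknown flow. Total out = 3060 + F11.
KOH balance: 1926.6 + 0.735·F11 = 0.670·(3060 + F11)
(0.735 − 0.670)·F11 = 0.670×3060 − 1926.6 = 123.58
F11 = 123.58 / 0.065 = 1901.2 t/h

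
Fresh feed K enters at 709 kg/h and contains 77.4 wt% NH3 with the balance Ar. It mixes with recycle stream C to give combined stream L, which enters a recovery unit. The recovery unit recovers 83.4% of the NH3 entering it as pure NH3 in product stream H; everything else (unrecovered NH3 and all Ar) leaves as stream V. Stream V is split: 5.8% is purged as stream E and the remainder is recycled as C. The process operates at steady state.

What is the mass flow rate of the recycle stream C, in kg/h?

Ar enters only via K and leaves only via the purge: 709×0.226 = 0.058×(Ar in V), and the recovery unit passes all Ar, so Ar in L = Ar in V = 2762.7 kg/h.
NH3 in L: m_A = 709×0.774 + (1−0.058)·(1−0.834)·m_A, so m_A = 548.77/0.8436 = 650.48 kg/h.
V = (1−0.834)×650.48 + 2762.7 = 2870.6 kg/h.
Recycle C = (1−0.058)×2870.6 = 2704.1 kg/h.

2704 kg/h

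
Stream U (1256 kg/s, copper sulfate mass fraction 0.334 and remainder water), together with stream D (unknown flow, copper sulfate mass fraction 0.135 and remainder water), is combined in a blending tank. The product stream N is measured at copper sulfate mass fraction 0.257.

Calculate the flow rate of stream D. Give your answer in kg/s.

Let D be the unknown flow. Total out = 1256 + D.
copper sulfate balance: 419.5 + 0.135·D = 0.257·(1256 + D)
(0.135 − 0.257)·D = 0.257×1256 − 419.5 = -96.712
D = -96.712 / -0.122 = 792.72 kg/s

792.7 kg/s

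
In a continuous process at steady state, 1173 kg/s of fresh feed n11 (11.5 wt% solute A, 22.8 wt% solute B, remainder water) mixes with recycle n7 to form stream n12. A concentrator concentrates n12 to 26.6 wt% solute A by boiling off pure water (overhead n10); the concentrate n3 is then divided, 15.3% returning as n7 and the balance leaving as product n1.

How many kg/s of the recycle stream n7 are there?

91.61 kg/s

Overall solute A balance (none leaves overhead): solute A in fresh feed = solute A in product, i.e. 1173×0.115 = (1−0.153)·n3·0.266.
n3 = 134.9/(0.266×0.847) = 598.73 kg/s.
Recycle n7 = 0.153×598.73 = 91.606 kg/s.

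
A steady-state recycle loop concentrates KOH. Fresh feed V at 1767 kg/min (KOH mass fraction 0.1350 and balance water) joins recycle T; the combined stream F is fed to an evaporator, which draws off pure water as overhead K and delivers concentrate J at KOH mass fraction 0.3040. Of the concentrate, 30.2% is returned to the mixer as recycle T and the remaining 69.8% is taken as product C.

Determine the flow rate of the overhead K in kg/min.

982.3 kg/min

Overall KOH balance (none leaves overhead): KOH in fresh feed = KOH in product, i.e. 1767×0.135 = (1−0.302)·J·0.304.
J = 238.55/(0.304×0.698) = 1124.2 kg/min.
Recycle T = 0.302×1124.2 = 339.51 kg/min.
Combined feed F = 1767 + 339.51 = 2106.5 kg/min.
Overhead K = F − J = 2106.5 − 1124.2 = 982.31 kg/min.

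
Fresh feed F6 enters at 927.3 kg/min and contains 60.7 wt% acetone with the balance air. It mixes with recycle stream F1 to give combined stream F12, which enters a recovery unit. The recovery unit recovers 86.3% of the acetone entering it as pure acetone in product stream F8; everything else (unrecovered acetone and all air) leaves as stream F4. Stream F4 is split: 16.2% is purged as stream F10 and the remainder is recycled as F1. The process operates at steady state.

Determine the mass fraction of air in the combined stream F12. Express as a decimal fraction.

0.780

air enters only via F6 and leaves only via the purge: 927.3×0.393 = 0.162×(air in F4), and the recovery unit passes all air, so air in F12 = air in F4 = 2249.6 kg/min.
acetone in F12: m_A = 927.3×0.607 + (1−0.162)·(1−0.863)·m_A, so m_A = 562.87/0.8852 = 635.87 kg/min.
F12 = 635.87 + 2249.6 = 2885.4 kg/min.
air fraction in F12 = 2249.6/2885.4 = 0.780.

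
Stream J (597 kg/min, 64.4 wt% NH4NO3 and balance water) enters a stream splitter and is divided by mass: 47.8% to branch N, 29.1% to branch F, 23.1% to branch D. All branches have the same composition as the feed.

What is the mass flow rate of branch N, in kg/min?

285.4 kg/min

Branch N flow = 0.478×597 = 285.37 kg/min.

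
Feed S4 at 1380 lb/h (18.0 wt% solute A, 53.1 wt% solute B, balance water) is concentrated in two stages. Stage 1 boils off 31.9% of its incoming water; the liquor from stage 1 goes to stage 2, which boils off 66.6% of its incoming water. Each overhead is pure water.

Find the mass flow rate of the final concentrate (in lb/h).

1072 lb/h

water in feed = 1380×0.289 = 398.82 lb/h.
After stage 1: water left = (1−0.319)×398.82 = 271.6; stream total = 1252.8 lb/h.
After stage 2: water left = (1−0.666)×271.6 = 90.713; final concentrate = 1071.9 lb/h.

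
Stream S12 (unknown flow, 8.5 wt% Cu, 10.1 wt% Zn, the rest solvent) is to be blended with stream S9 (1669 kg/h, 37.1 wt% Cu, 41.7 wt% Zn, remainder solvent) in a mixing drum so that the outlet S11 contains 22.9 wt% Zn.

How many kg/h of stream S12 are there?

Let S12 be the unknown flow. Total out = 1669 + S12.
Zn balance: 695.97 + 0.101·S12 = 0.229·(1669 + S12)
(0.101 − 0.229)·S12 = 0.229×1669 − 695.97 = -313.77
S12 = -313.77 / -0.128 = 2451.3 kg/h

2451 kg/h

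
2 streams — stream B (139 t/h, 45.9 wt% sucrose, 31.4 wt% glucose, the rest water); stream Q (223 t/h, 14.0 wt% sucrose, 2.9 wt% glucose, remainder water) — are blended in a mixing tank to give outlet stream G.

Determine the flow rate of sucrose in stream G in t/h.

sucrose out = sucrose in = 139×0.459 + 223×0.140 = 95.021 t/h.

95.02 t/h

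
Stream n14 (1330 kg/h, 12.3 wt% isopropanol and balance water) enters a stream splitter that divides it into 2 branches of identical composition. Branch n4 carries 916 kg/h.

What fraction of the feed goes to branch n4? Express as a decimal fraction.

0.689

Fraction to n4 = 916/1330 = 0.6887.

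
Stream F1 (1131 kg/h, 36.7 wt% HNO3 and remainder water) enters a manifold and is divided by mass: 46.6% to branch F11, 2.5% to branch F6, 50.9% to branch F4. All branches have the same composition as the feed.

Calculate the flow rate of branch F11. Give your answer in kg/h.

Branch F11 flow = 0.466×1131 = 527.05 kg/h.

527 kg/h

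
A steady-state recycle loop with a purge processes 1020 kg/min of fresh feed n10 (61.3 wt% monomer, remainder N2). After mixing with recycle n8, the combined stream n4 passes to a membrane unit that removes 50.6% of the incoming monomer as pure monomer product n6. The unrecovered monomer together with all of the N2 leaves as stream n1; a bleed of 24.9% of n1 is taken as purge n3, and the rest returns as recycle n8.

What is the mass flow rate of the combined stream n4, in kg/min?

N2 enters only via n10 and leaves only via the purge: 1020×0.387 = 0.249×(N2 in n1), and the membrane unit passes all N2, so N2 in n4 = N2 in n1 = 1585.3 kg/min.
monomer in n4: m_A = 1020×0.613 + (1−0.249)·(1−0.506)·m_A, so m_A = 625.26/0.6290 = 994.04 kg/min.
n4 = 994.04 + 1585.3 = 2579.3 kg/min.

2579 kg/min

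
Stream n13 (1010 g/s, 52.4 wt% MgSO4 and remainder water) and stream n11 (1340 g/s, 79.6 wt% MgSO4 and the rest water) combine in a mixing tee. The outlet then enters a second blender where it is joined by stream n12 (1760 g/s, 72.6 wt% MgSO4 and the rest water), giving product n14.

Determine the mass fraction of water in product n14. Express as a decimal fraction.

Overall, product flow = 4110 g/s.
water in = 1010×0.476 + 1340×0.204 + 1760×0.274 = 1236.4 g/s.
water fraction in n14 = 0.301.

0.301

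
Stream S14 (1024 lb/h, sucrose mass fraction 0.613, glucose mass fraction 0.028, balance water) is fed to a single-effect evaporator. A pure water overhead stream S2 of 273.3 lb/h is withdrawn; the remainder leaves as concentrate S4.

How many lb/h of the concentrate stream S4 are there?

750.7 lb/h

Concentrate = 1024 − 273.3 = 750.7 lb/h.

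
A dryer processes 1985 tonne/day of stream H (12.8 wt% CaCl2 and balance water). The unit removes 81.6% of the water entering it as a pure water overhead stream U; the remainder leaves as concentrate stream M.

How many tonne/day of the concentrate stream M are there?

572.6 tonne/day

water entering = 1985×0.872 = 1730.9 tonne/day; overhead removed = 0.816×1730.9 = 1412.4 tonne/day.
Concentrate = 1985 − 1412.4 = 572.57 tonne/day.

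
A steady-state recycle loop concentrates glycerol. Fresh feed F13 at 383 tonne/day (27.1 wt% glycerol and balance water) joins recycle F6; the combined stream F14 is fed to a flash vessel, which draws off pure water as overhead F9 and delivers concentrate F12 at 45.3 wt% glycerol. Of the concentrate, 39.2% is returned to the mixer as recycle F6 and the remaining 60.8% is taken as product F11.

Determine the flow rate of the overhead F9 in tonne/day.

153.9 tonne/day

Overall glycerol balance (none leaves overhead): glycerol in fresh feed = glycerol in product, i.e. 383×0.271 = (1−0.392)·F12·0.453.
F12 = 103.79/(0.453×0.608) = 376.85 tonne/day.
Recycle F6 = 0.392×376.85 = 147.72 tonne/day.
Combined feed F14 = 383 + 147.72 = 530.72 tonne/day.
Overhead F9 = F14 − F12 = 530.72 − 376.85 = 153.88 tonne/day.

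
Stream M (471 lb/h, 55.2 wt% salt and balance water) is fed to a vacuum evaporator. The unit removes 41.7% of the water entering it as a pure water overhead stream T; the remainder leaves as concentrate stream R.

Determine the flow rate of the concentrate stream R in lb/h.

water entering = 471×0.448 = 211.01 lb/h; overhead removed = 0.417×211.01 = 87.99 lb/h.
Concentrate = 471 − 87.99 = 383.01 lb/h.

383 lb/h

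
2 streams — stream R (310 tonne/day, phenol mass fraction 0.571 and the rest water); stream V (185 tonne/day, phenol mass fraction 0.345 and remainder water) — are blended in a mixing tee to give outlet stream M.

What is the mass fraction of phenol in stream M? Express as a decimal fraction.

0.487

Total flow out = 310 + 185 = 495 tonne/day.
phenol in = 310×0.571 + 185×0.345 = 240.83 tonne/day.
phenol mass fraction in M = 240.83/495 = 0.487.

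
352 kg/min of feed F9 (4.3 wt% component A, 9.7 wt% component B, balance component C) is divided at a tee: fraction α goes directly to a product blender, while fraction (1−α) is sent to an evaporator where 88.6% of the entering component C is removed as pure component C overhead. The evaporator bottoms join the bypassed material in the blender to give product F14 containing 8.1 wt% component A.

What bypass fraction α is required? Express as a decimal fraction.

0.384

All 352×0.043 = 15.136 kg/min of component A reaches F14, so F14 = 15.136/0.081 = 186.86 kg/min and vapour = 165.14 kg/min.
The evaporator receives (1−α)·352 of feed at 0.860 component C and removes 0.886 of that component C:
0.886×0.860×(1−α)×352 = 165.14
(1−α) = 165.14/268.21 = 0.6157;  α = 0.3843.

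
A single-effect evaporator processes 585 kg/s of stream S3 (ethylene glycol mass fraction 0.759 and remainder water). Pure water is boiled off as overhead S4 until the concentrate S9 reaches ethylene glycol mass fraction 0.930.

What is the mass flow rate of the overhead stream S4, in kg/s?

107.6 kg/s

ethylene glycol is conserved: 585×0.759 = 444.01 kg/s all reports to the concentrate.
Concentrate = 444.01/(target fraction) = 477.44 kg/s.
Overhead = 585 − 477.44 = 107.56 kg/s.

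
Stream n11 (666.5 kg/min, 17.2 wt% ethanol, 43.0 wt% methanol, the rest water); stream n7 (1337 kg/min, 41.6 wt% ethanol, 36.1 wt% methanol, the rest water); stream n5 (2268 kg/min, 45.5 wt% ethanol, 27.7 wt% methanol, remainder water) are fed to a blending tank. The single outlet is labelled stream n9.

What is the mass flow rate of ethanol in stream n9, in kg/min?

1703 kg/min

ethanol out = ethanol in = 666.5×0.172 + 1337×0.416 + 2268×0.455 = 1702.8 kg/min.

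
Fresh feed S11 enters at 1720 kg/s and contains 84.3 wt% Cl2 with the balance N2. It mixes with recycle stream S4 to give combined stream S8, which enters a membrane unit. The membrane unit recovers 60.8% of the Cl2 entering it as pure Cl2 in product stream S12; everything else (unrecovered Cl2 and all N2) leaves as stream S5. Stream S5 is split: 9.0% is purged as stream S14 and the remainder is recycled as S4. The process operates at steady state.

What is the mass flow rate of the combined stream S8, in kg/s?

5254 kg/s

N2 enters only via S11 and leaves only via the purge: 1720×0.157 = 0.090×(N2 in S5), and the membrane unit passes all N2, so N2 in S8 = N2 in S5 = 3000.4 kg/s.
Cl2 in S8: m_A = 1720×0.843 + (1−0.090)·(1−0.608)·m_A, so m_A = 1450/0.6433 = 2254 kg/s.
S8 = 2254 + 3000.4 = 5254.5 kg/s.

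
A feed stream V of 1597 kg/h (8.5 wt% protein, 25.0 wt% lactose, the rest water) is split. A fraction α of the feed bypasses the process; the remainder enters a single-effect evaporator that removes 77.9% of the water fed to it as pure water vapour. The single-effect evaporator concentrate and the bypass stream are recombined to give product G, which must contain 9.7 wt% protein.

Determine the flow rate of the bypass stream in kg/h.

1216 kg/h

All 1597×0.085 = 135.75 kg/h of protein reaches G, so G = 135.75/0.097 = 1399.4 kg/h and vapour = 197.57 kg/h.
The evaporator receives (1−α)·1597 of feed at 0.665 water and removes 0.779 of that water:
0.779×0.665×(1−α)×1597 = 197.57
(1−α) = 197.57/827.3 = 0.2388;  α = 0.7612.
Bypass flow = 0.7612×1597 = 1215.6 kg/h.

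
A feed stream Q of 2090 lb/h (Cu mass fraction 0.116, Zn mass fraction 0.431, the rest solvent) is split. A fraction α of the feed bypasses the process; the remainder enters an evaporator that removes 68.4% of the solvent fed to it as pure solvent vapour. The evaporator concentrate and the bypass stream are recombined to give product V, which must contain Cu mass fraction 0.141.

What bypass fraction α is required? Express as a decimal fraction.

0.428

All 2090×0.116 = 242.44 lb/h of Cu reaches V, so V = 242.44/0.141 = 1719.4 lb/h and vapour = 370.57 lb/h.
The evaporator receives (1−α)·2090 of feed at 0.453 solvent and removes 0.684 of that solvent:
0.684×0.453×(1−α)×2090 = 370.57
(1−α) = 370.57/647.59 = 0.5722;  α = 0.4278.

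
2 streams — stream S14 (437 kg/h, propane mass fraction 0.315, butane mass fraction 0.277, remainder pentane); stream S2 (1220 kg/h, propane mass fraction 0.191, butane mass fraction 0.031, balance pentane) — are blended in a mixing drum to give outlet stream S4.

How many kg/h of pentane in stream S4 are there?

pentane out = pentane in = 437×0.408 + 1220×0.778 = 1127.5 kg/h.

1127 kg/h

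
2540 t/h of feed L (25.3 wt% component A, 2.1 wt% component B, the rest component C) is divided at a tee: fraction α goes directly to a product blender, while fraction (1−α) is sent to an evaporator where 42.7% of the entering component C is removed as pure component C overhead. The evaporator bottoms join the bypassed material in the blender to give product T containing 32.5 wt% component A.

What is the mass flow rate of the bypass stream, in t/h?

724.8 t/h

All 2540×0.253 = 642.62 t/h of component A reaches T, so T = 642.62/0.325 = 1977.3 t/h and vapour = 562.71 t/h.
The evaporator receives (1−α)·2540 of feed at 0.726 component C and removes 0.427 of that component C:
0.427×0.726×(1−α)×2540 = 562.71
(1−α) = 562.71/787.41 = 0.7146;  α = 0.2854.
Bypass flow = 0.2854×2540 = 724.83 t/h.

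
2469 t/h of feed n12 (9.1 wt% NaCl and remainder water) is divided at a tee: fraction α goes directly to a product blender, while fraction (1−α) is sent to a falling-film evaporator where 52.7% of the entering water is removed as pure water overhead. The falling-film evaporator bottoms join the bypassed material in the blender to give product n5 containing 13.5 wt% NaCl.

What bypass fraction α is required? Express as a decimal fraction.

All 2469×0.091 = 224.68 t/h of NaCl reaches n5, so n5 = 224.68/0.135 = 1664.3 t/h and vapour = 804.71 t/h.
The evaporator receives (1−α)·2469 of feed at 0.909 water and removes 0.527 of that water:
0.527×0.909×(1−α)×2469 = 804.71
(1−α) = 804.71/1182.8 = 0.6804;  α = 0.3196.

0.320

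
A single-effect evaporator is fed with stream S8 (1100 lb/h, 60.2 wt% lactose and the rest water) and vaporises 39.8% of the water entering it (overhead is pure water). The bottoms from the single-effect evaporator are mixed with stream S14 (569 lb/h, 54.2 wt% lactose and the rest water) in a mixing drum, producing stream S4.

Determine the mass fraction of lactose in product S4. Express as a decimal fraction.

0.6493

Vapour removed = 0.398×0.398×1100 = 174.24 lb/h; concentrate = 925.76 lb/h.
lactose reaching the mixer = 662.2 (from concentrate) + 569×0.542 = 970.6 lb/h.
Product flow = 925.76 + 569 = 1494.8 lb/h; lactose fraction = 0.6493.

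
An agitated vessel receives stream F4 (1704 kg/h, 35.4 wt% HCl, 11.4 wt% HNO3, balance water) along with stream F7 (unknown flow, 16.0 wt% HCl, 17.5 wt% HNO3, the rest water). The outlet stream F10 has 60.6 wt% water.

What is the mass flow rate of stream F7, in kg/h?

Let F7 be the unknown flow. Total out = 1704 + F7.
water balance: 906.53 + 0.665·F7 = 0.606·(1704 + F7)
(0.665 − 0.606)·F7 = 0.606×1704 − 906.53 = 126.1
F7 = 126.1 / 0.059 = 2137.2 kg/h

2137 kg/h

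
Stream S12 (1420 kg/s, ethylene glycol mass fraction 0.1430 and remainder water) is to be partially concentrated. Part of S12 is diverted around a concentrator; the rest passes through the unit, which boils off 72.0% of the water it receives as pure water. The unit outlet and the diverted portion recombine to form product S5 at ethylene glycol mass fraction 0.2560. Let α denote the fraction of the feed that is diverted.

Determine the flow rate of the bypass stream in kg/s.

404.2 kg/s

All 1420×0.143 = 203.06 kg/s of ethylene glycol reaches S5, so S5 = 203.06/0.256 = 793.2 kg/s and vapour = 626.8 kg/s.
The evaporator receives (1−α)·1420 of feed at 0.857 water and removes 0.720 of that water:
0.720×0.857×(1−α)×1420 = 626.8
(1−α) = 626.8/876.2 = 0.7154;  α = 0.2846.
Bypass flow = 0.2846×1420 = 404.19 kg/s.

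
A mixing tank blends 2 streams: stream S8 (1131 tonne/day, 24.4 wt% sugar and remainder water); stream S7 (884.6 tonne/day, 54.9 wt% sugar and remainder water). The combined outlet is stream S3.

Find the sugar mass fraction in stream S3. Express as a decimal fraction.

Total flow out = 1131 + 884.6 = 2015.6 tonne/day.
sugar in = 1131×0.244 + 884.6×0.549 = 761.61 tonne/day.
sugar mass fraction in S3 = 761.61/2015.6 = 0.378.

0.378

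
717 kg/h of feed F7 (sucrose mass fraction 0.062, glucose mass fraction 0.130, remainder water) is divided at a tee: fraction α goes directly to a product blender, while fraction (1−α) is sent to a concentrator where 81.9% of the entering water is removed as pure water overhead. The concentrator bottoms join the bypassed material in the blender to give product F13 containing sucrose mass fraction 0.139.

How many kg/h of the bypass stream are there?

116.8 kg/h

All 717×0.062 = 44.454 kg/h of sucrose reaches F13, so F13 = 44.454/0.139 = 319.81 kg/h and vapour = 397.19 kg/h.
The evaporator receives (1−α)·717 of feed at 0.808 water and removes 0.819 of that water:
0.819×0.808×(1−α)×717 = 397.19
(1−α) = 397.19/474.48 = 0.8371;  α = 0.1629.
Bypass flow = 0.1629×717 = 116.79 kg/h.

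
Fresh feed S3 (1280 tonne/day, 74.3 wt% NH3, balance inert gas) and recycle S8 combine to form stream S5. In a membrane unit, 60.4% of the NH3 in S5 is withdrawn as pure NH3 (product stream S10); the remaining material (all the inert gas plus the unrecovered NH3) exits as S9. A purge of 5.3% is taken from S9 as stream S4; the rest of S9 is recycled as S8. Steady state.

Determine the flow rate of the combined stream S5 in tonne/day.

7728 tonne/day

inert gas enters only via S3 and leaves only via the purge: 1280×0.257 = 0.053×(inert gas in S9), and the membrane unit passes all inert gas, so inert gas in S5 = inert gas in S9 = 6206.8 tonne/day.
NH3 in S5: m_A = 1280×0.743 + (1−0.053)·(1−0.604)·m_A, so m_A = 951.04/0.6250 = 1521.7 tonne/day.
S5 = 1521.7 + 6206.8 = 7728.5 tonne/day.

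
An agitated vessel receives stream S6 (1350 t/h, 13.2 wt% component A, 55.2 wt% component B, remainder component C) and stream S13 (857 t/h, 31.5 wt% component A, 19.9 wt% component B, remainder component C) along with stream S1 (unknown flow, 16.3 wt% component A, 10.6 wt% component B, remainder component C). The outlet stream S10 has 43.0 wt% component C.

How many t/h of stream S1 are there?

Let S1 be the unknown flow. Total out = 2207 + S1.
component C balance: 843.1 + 0.731·S1 = 0.430·(2207 + S1)
(0.731 − 0.430)·S1 = 0.430×2207 − 843.1 = 105.91
S1 = 105.91 / 0.301 = 351.85 t/h

351.9 t/h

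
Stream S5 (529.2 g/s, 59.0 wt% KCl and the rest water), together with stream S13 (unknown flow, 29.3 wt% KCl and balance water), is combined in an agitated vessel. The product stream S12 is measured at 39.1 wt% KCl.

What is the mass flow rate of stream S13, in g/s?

Let S13 be the unknown flow. Total out = 529.2 + S13.
KCl balance: 312.23 + 0.293·S13 = 0.391·(529.2 + S13)
(0.293 − 0.391)·S13 = 0.391×529.2 − 312.23 = -105.31
S13 = -105.31 / -0.098 = 1074.6 g/s

1075 g/s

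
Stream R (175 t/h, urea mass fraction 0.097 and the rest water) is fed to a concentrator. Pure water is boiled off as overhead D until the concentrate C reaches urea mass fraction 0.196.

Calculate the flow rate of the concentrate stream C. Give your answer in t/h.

urea is conserved: 175×0.097 = 16.975 t/h all reports to the concentrate.
Concentrate = 16.975/(target fraction) = 86.607 t/h.

86.61 t/h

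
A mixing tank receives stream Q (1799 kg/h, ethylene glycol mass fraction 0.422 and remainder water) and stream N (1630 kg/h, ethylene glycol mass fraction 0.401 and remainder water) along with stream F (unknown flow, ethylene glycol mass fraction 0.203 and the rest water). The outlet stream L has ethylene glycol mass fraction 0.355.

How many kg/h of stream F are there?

1286 kg/h

Let F be the unknown flow. Total out = 3429 + F.
ethylene glycol balance: 1412.8 + 0.203·F = 0.355·(3429 + F)
(0.203 − 0.355)·F = 0.355×3429 − 1412.8 = -195.51
F = -195.51 / -0.152 = 1286.3 kg/h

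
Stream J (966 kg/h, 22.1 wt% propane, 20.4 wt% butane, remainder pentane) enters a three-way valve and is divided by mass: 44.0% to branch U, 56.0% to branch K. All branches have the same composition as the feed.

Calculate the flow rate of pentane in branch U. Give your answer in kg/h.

244.4 kg/h

Branch U total = 0.440×966 = 425.04 kg/h.
pentane in U = 0.575×425.04 = 244.4 kg/h.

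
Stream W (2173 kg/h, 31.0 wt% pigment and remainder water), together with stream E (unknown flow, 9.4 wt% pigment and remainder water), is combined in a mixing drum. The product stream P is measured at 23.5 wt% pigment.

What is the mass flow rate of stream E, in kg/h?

Let E be the unknown flow. Total out = 2173 + E.
pigment balance: 673.63 + 0.094·E = 0.235·(2173 + E)
(0.094 − 0.235)·E = 0.235×2173 − 673.63 = -162.98
E = -162.98 / -0.141 = 1155.9 kg/h

1156 kg/h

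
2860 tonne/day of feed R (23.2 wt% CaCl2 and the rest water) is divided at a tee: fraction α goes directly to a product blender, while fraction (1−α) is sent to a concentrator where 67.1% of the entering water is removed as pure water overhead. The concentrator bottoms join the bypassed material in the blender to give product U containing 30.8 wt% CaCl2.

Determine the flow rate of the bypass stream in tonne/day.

1491 tonne/day

All 2860×0.232 = 663.52 tonne/day of CaCl2 reaches U, so U = 663.52/0.308 = 2154.3 tonne/day and vapour = 705.71 tonne/day.
The evaporator receives (1−α)·2860 of feed at 0.768 water and removes 0.671 of that water:
0.671×0.768×(1−α)×2860 = 705.71
(1−α) = 705.71/1473.8 = 0.4788;  α = 0.5212.
Bypass flow = 0.5212×2860 = 1490.6 tonne/day.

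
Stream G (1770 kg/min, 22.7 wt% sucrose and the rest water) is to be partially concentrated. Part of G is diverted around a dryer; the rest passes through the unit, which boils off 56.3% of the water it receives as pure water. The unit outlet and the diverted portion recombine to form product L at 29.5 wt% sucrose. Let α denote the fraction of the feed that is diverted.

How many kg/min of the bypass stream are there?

832.5 kg/min

All 1770×0.227 = 401.79 kg/min of sucrose reaches L, so L = 401.79/0.295 = 1362 kg/min and vapour = 408 kg/min.
The evaporator receives (1−α)·1770 of feed at 0.773 water and removes 0.563 of that water:
0.563×0.773×(1−α)×1770 = 408
(1−α) = 408/770.3 = 0.5297;  α = 0.4703.
Bypass flow = 0.4703×1770 = 832.5 kg/min.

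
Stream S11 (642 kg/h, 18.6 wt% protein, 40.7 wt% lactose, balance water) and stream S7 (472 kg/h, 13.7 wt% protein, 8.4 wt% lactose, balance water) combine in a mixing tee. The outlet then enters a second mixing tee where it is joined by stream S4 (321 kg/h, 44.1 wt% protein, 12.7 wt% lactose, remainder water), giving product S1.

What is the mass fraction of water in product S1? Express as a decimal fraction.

0.535

Overall, product flow = 1435 kg/h.
water in = 642×0.407 + 472×0.779 + 321×0.432 = 767.65 kg/h.
water fraction in S1 = 0.535.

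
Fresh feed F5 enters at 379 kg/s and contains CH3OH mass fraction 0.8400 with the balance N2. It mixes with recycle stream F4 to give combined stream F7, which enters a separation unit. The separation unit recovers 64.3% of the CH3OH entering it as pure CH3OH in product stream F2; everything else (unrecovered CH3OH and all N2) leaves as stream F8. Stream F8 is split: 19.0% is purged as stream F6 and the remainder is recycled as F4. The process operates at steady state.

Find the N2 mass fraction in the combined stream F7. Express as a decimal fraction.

0.4161

N2 enters only via F5 and leaves only via the purge: 379×0.160 = 0.190×(N2 in F8), and the separation unit passes all N2, so N2 in F7 = N2 in F8 = 319.16 kg/s.
CH3OH in F7: m_A = 379×0.840 + (1−0.190)·(1−0.643)·m_A, so m_A = 318.36/0.7108 = 447.87 kg/s.
F7 = 447.87 + 319.16 = 767.03 kg/s.
N2 fraction in F7 = 319.16/767.03 = 0.4161.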